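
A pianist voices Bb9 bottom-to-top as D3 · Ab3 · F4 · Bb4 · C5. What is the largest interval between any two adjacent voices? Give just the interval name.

major 6th

Adjacent intervals: D3→Ab3 = diminished fifth; Ab3→F4 = major sixth; F4→Bb4 = perfect fourth; Bb4→C5 = major second.
The largest is Ab3 to F4, a major sixth (9 semitones).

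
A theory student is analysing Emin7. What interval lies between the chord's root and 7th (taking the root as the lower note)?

m7

The chord tones of E minor seventh are E-G-B-D.
The root is E and the 7th is D.
From E to D: 10 semitones over a seventh = minor.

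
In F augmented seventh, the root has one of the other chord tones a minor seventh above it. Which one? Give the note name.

Faug7: F A C# Eb.
The root is F. A minor seventh above F is Eb.
Eb is the chord's 7th.

Eb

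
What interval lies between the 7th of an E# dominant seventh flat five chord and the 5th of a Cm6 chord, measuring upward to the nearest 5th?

diminished fourth

The 7th of E# dominant seventh flat five is D#; the 5th of Cm6 is G.
D# up to G is 4 semitones, a half step narrower than a perfect fourth, so the interval is diminished.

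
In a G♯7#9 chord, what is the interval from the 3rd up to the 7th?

diminished 5th

The chord tones of G♯7#9 are G♯, B♯, D♯, F♯, A𝄪.
3rd = B♯; 7th = F♯.
From B♯ to F♯: 6 semitones over a fifth = diminished.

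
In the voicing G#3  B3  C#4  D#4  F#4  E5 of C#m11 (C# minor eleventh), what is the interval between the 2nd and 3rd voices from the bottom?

Those voices are B3 and C#4.
Counting 2 letters and 2 half steps from B gives a major second.

M2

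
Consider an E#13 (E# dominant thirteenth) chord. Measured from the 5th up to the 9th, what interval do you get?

P5

The chord tones of E#13 are E#, G##, B#, D#, F##, C##.
That puts B# below F##.
B# up to F## spans 5 letter names and 7 semitones — a perfect fifth.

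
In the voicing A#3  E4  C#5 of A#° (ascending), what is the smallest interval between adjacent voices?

Adjacent intervals: A#3→E4 = diminished fifth; E4→C#5 = major sixth.
The smallest is A#3 to E4, a diminished fifth (6 semitones).

d5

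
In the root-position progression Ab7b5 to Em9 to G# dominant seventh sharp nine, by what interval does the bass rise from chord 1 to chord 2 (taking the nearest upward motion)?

The roots are Ab and E.
Ab up to E is 8 semitones, a half step wider than a perfect fifth, so the interval is augmented.

augmented fifth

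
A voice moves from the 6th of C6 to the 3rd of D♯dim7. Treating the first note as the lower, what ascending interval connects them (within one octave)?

C6 has A as its 6th, and D♯dim7 has F♯ as its 3rd.
A up to F♯ spans 6 letter names and 9 semitones — a major sixth.

M6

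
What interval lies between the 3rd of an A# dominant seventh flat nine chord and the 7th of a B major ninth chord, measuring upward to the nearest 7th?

A# dominant seventh flat nine has C## as its 3rd, and B major ninth has A# as its 7th.
From C## to A#: 8 semitones over a sixth = minor.

minor sixth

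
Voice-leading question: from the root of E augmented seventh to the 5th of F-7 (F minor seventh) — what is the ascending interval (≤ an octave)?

The root of E augmented seventh is E; the 5th of F-7 (F minor seventh) is C.
6 letter names make it a sixth; at 8 semitones (a half step narrower than major) the quality is minor.

m6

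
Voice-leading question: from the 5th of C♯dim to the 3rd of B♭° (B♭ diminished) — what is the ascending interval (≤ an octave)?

C♯dim has G as its 5th, and B♭° (B♭ diminished) has D♭ as its 3rd.
5 letter names make it a fifth; at 6 semitones (a half step narrower than perfect) the quality is diminished.

diminished fifth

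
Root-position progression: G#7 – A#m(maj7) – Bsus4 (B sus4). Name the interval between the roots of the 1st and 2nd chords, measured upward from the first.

major second

The roots are G# and A#.
From G# to A# is 2 semitones, exactly the major second.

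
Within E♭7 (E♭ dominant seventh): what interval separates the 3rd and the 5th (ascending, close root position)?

E♭7 (E♭ dominant seventh): E♭-G-B♭-D♭.
The 3rd is G and the 5th is B♭.
G up to B♭ is 3 semitones, a half step narrower than a major third, so the interval is minor.

m3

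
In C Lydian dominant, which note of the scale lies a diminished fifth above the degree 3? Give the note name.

Bb

The scale is C D E F♯ G A B♭.
The degree 3 is E; a diminished fifth above that is B♭ — scale degree 7.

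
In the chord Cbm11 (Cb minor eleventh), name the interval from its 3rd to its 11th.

major 9th

Cbm11 (Cb minor eleventh) is spelled Cb-Ebb-Gb-Bbb-Db-Fb.
That puts Ebb below Fb.
Ebb up to Fb spans 9 letter names and 14 semitones — a major ninth.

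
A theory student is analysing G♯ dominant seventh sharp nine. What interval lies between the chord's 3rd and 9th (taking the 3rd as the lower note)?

G♯7#9 is spelled G♯-B♯-D♯-F♯-A𝄪.
The 3rd is B♯ and the 9th is A𝄪.
B♯ up to A𝄪 spans 7 letter names and 11 semitones — a major seventh.

major 7th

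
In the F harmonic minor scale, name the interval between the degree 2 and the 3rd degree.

Spelling the F harmonic minor scale: F G A♭ B♭ C D♭ E.
That puts G below A♭.
G up to A♭ is 1 semitone, a half step narrower than a major second, so the interval is minor.

minor 2nd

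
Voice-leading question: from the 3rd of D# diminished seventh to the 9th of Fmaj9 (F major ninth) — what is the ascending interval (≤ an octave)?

The 3rd of D# diminished seventh is F#; the 9th of Fmaj9 (F major ninth) is G.
From F# to G: 1 semitone over a second = minor.

minor 2nd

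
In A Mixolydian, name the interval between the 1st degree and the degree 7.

m7

Spelling A Mixolydian: A B C# D E F# G.
The 1st degree is A and the degree 7 is G.
7 letter names make it a seventh; at 10 semitones (a half step narrower than major) the quality is minor.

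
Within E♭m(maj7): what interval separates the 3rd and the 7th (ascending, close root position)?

E♭mM7: E♭, G♭, B♭, D.
That puts G♭ below D.
From G♭ to D: 8 semitones over a fifth = augmented.

augmented fifth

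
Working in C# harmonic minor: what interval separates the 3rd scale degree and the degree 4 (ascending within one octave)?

Spelling C# harmonic minor: C# D# E F# G# A B#.
The 3rd scale degree is E and the scale degree 4 is F#.
E up to F# spans 2 letter names and 2 semitones — a major second.

major 2nd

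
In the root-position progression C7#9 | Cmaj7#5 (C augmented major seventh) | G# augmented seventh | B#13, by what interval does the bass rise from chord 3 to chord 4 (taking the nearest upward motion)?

major 3rd

The roots are G# and B#.
G# up to B# spans 3 letter names and 4 semitones — a major third.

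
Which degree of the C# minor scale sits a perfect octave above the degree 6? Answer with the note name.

A

The scale is C# D# E F# G# A B.
The degree 6 is A; a perfect octave above that is A — scale degree 6.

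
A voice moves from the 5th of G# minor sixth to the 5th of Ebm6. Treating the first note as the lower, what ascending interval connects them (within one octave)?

G# minor sixth has D# as its 5th, and Ebm6 has Bb as its 5th.
From D# to Bb: 7 semitones over a sixth = diminished.

diminished sixth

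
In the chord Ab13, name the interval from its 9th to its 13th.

The chord tones of Ab13 (Ab dominant thirteenth) are Ab C Eb Gb Bb F.
9th = Bb; 13th = F.
Bb up to F spans 5 letter names and 7 semitones — a perfect fifth.

P5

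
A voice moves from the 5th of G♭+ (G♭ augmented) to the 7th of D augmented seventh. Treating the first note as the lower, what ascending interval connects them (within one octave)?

minor seventh

The 5th of G♭+ (G♭ augmented) is D; the 7th of D augmented seventh is C.
7 letter names make it a seventh; at 10 semitones (a half step narrower than major) the quality is minor.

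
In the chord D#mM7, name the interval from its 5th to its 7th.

major third

The chord tones of D#mM7 (D# minor-major seventh) are D#-F#-A#-C##.
That puts A# below C##.
A# up to C## spans 3 letter names and 4 semitones — a major third.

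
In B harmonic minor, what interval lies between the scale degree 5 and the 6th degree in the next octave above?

B harmonic minor: B C# D E F# G A#.
So we need the interval from F# up to G.
F# up to G is 13 semitones, a half step narrower than a major ninth, so the interval is minor.

minor 9th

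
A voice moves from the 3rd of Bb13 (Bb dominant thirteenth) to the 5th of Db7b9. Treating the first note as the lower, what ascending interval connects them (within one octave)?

diminished 5th

The 3rd of Bb13 (Bb dominant thirteenth) is D; the 5th of Db7b9 is Ab.
D up to Ab is 6 semitones, a half step narrower than a perfect fifth, so the interval is diminished.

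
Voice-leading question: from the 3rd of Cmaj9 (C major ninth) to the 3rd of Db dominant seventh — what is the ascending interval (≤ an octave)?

minor second

Cmaj9 (C major ninth) has E as its 3rd, and Db dominant seventh has F as its 3rd.
From E to F: 1 semitone over a second = minor.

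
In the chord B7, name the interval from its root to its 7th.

The chord tones of B7 are B–D♯–F♯–A.
So we need the interval from B up to A.
7 letter names make it a seventh; at 10 semitones (a half step narrower than major) the quality is minor.

minor seventh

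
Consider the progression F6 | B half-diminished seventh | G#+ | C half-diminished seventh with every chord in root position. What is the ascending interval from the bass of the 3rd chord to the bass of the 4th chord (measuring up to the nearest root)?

d4

The roots are G# and C.
G# up to C is 4 semitones, a half step narrower than a perfect fourth, so the interval is diminished.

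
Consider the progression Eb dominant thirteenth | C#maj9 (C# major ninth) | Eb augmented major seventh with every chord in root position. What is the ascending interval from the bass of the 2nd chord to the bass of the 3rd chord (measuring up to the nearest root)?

d3

The roots are C# and Eb.
3 letter names make it a third; at 2 semitones (a whole step narrower than major) the quality is diminished.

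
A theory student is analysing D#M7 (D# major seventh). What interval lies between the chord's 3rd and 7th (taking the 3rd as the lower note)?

Spelling the chord: D#-F##-A#-C##.
So we need the interval from F## up to C##.
Counting 5 letters and 7 half steps from F## gives a perfect fifth.

perfect fifth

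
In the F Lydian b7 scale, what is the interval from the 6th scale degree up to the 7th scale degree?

F lydian dominant: F G A B C D Eb.
That puts D below Eb.
2 letter names make it a second; at 1 semitone (a half step narrower than major) the quality is minor.

minor second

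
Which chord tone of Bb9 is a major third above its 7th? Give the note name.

C

Bb dominant ninth is spelled Bb–D–F–Ab–C.
The 7th is Ab. A major third above Ab is C.
C is the chord's 9th.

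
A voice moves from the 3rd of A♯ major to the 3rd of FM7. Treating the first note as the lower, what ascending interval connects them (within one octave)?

A♯ major has C𝄪 as its 3rd, and FM7 has A as its 3rd.
C𝄪 up to A is 7 semitones, a whole step narrower than a major sixth, so the interval is diminished.

diminished 6th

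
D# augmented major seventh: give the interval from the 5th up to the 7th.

minor third

Spelling the chord: D#–F##–A##–C##.
That puts A## below C##.
From A## to C##: 3 semitones over a third = minor.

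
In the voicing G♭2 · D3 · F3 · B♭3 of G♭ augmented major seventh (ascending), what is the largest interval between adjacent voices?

A5

Adjacent intervals: G♭2→D3 = augmented fifth; D3→F3 = minor third; F3→B♭3 = perfect fourth.
The largest is G♭2 to D3, an augmented fifth (8 semitones).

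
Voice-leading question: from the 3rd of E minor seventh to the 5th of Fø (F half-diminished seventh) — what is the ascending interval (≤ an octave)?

diminished fourth

The 3rd of E minor seventh is G; the 5th of Fø (F half-diminished seventh) is Cb.
G up to Cb is 4 semitones, a half step narrower than a perfect fourth, so the interval is diminished.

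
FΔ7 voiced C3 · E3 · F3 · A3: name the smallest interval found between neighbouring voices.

minor second

Adjacent intervals: C3→E3 = major third; E3→F3 = minor second; F3→A3 = major third.
The smallest is E3 to F3, a minor second (1 semitone).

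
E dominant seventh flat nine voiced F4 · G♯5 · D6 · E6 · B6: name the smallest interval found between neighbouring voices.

major second

Adjacent intervals: F4→G♯5 = augmented ninth; G♯5→D6 = diminished fifth; D6→E6 = major second; E6→B6 = perfect fifth.
The smallest is D6 to E6, a major second (2 semitones).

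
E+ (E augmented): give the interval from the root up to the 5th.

augmented 5th

Spelling the chord: E–G♯–B♯.
The root is E and the 5th is B♯.
From E to B♯: 8 semitones over a fifth = augmented.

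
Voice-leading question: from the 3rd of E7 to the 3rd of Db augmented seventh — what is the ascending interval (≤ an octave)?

diminished seventh

The 3rd of E7 is G#; the 3rd of Db augmented seventh is F.
From G# to F: 9 semitones over a seventh = diminished.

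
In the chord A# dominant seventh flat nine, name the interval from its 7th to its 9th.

A#7b9: A#-C##-E#-G#-B.
So we need the interval from G# up to B.
3 letter names make it a third; at 3 semitones (a half step narrower than major) the quality is minor.

minor third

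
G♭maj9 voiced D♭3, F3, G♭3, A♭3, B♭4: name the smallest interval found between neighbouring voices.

minor second

Adjacent intervals: D♭3→F3 = major third; F3→G♭3 = minor second; G♭3→A♭3 = major second; A♭3→B♭4 = major ninth.
The smallest is F3 to G♭3, a minor second (1 semitone).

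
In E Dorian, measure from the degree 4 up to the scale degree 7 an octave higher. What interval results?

The scale runs E F♯ G A B C♯ D.
So we need the interval from A up to D.
Counting 11 letters and 17 half steps from A gives a perfect eleventh.

perfect eleventh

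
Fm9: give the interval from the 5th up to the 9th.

Fm9 is spelled F-Ab-C-Eb-G.
So we need the interval from C up to G.
From C to G is 7 semitones, exactly the perfect fifth.

perfect 5th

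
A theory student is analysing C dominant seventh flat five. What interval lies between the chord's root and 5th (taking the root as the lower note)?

d5

The chord tones of C7b5 (C dominant seventh flat five) are C–E–Gb–Bb.
So we need the interval from C up to Gb.
C up to Gb is 6 semitones, a half step narrower than a perfect fifth, so the interval is diminished.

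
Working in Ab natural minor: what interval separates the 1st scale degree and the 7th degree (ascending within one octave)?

The scale runs Ab Bb Cb Db Eb Fb Gb.
1st scale degree = Ab; scale degree 7 = Gb.
7 letter names make it a seventh; at 10 semitones (a half step narrower than major) the quality is minor.

minor seventh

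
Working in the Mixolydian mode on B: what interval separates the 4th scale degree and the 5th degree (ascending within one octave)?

Spelling the Mixolydian mode on B: B C# D# E F# G# A.
That puts E below F#.
Counting 2 letters and 2 half steps from E gives a major second.

M2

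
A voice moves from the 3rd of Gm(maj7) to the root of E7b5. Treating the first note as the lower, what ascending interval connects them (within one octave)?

A4

Gm(maj7) has Bb as its 3rd, and E7b5 has E as its root.
Bb up to E is 6 semitones, a half step wider than a perfect fourth, so the interval is augmented.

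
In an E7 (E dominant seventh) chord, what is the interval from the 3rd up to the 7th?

diminished fifth

E7 is spelled E–G#–B–D.
The 3rd is G# and the 7th is D.
From G# to D: 6 semitones over a fifth = diminished.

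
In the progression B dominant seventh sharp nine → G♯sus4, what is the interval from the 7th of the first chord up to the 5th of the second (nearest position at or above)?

The 7th of B dominant seventh sharp nine is A; the 5th of G♯sus4 is D♯.
4 letter names make it a fourth; at 6 semitones (a half step wider than perfect) the quality is augmented.

A4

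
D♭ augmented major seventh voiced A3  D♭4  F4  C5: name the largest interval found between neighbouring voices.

perfect fifth

Adjacent intervals: A3→D♭4 = diminished fourth; D♭4→F4 = major third; F4→C5 = perfect fifth.
The largest is F4 to C5, a perfect fifth (7 semitones).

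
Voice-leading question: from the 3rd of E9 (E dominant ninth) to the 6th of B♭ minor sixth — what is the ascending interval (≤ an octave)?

E9 (E dominant ninth) has G♯ as its 3rd, and B♭ minor sixth has G as its 6th.
G♯ up to G is 11 semitones, a half step narrower than a perfect octave, so the interval is diminished.

diminished octave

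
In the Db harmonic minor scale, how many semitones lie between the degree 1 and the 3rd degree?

3

The scale is Db Eb Fb Gb Ab Bbb C.
Db up to Fb is a minor third — 3 semitones.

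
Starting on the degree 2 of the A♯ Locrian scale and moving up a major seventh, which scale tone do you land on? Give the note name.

A#

The scale is A♯ B C♯ D♯ E F♯ G♯.
The degree 2 is B; a major seventh above that is A♯ — scale degree 1.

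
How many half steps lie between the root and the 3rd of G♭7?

4

The chord tones of G♭7 (G♭ dominant seventh) are G♭ B♭ D♭ F♭.
G♭ to B♭ is a major third: 4 semitones.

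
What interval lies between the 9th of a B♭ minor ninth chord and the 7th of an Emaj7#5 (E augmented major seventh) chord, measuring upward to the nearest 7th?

augmented second

B♭ minor ninth has C as its 9th, and Emaj7#5 (E augmented major seventh) has D♯ as its 7th.
2 letter names make it a second; at 3 semitones (a half step wider than major) the quality is augmented.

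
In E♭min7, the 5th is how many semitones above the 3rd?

E♭min7: E♭–G♭–B♭–D♭.
G♭ to B♭ is a major third: 4 semitones.

4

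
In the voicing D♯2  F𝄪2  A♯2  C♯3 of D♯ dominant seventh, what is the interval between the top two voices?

minor 3rd

Those voices are A♯2 and C♯3.
A♯ up to C♯ is 3 semitones, a half step narrower than a major third, so the interval is minor.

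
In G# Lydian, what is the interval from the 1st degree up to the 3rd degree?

G# lydian: G# A# B# C## D# E# F##.
The 1st degree is G# and the 3rd scale degree is B#.
Counting 3 letters and 4 half steps from G# gives a major third.

major 3rd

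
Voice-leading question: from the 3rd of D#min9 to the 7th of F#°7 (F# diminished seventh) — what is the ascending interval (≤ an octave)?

diminished seventh

The 3rd of D#min9 is F#; the 7th of F#°7 (F# diminished seventh) is Eb.
F# up to Eb is 9 semitones, a whole step narrower than a major seventh, so the interval is diminished.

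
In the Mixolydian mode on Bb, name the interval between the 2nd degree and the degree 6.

P5

Bb mixolydian: Bb C D Eb F G Ab.
That puts C below G.
Counting 5 letters and 7 half steps from C gives a perfect fifth.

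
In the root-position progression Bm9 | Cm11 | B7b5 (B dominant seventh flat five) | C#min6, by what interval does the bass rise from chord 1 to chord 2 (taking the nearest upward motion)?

The roots are B and C.
2 letter names make it a second; at 1 semitone (a half step narrower than major) the quality is minor.

minor second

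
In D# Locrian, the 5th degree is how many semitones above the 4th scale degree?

The scale is D# E F# G# A B C#.
G# up to A is a minor second — 1 semitone.

1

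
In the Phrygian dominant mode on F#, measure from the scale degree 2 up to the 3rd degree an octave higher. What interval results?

The scale runs F# G A# B C# D E.
That puts G below A#.
From G to A#: 15 semitones over a ninth = augmented.

augmented 9th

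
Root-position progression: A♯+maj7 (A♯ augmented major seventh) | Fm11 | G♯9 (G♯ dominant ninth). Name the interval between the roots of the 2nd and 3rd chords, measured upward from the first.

A2

The roots are F and G♯.
2 letter names make it a second; at 3 semitones (a half step wider than major) the quality is augmented.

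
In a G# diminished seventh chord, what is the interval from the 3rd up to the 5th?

The chord tones of G#°7 are G#-B-D-F.
That puts B below D.
3 letter names make it a third; at 3 semitones (a half step narrower than major) the quality is minor.

minor third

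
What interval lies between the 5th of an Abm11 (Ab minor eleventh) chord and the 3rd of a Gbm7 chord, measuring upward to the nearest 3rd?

diminished 5th

Abm11 (Ab minor eleventh) has Eb as its 5th, and Gbm7 has Bbb as its 3rd.
5 letter names make it a fifth; at 6 semitones (a half step narrower than perfect) the quality is diminished.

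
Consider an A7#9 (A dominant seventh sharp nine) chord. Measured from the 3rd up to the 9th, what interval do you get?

A7#9 (A dominant seventh sharp nine) is spelled A C♯ E G B♯.
That puts C♯ below B♯.
C♯ up to B♯ spans 7 letter names and 11 semitones — a major seventh.

M7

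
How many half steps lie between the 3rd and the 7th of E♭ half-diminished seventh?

7

The chord tones of E♭ø (E♭ half-diminished seventh) are E♭ G♭ B𝄫 D♭.
G♭ to D♭ is a perfect fifth: 7 semitones.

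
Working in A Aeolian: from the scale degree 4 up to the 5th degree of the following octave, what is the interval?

major ninth

The scale runs A B C D E F G.
That puts D below E.
D up to E spans 9 letter names and 14 semitones — a major ninth.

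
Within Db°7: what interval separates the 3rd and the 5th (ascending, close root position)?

Db°7: Db, Fb, Abb, Cbb.
So we need the interval from Fb up to Abb.
3 letter names make it a third; at 3 semitones (a half step narrower than major) the quality is minor.

minor third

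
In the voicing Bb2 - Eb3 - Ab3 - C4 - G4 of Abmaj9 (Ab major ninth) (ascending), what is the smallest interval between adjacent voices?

major third

Adjacent intervals: Bb2→Eb3 = perfect fourth; Eb3→Ab3 = perfect fourth; Ab3→C4 = major third; C4→G4 = perfect fifth.
The smallest is Ab3 to C4, a major third (4 semitones).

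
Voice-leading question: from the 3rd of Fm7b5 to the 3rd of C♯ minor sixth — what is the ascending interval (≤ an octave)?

augmented fifth

Fm7b5 has A♭ as its 3rd, and C♯ minor sixth has E as its 3rd.
5 letter names make it a fifth; at 8 semitones (a half step wider than perfect) the quality is augmented.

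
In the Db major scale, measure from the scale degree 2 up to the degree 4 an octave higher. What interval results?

minor tenth

Spelling the Db major scale: Db Eb F Gb Ab Bb C.
So we need the interval from Eb up to Gb.
10 letter names make it a tenth; at 15 semitones (a half step narrower than major) the quality is minor.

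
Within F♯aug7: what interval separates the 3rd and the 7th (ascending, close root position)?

diminished 5th

Spelling the chord: F♯ A♯ C𝄪 E.
The 3rd is A♯ and the 7th is E.
5 letter names make it a fifth; at 6 semitones (a half step narrower than perfect) the quality is diminished.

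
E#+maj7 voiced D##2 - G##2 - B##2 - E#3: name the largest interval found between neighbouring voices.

perfect fourth

Adjacent intervals: D##2→G##2 = perfect fourth; G##2→B##2 = major third; B##2→E#3 = diminished fourth.
The largest is D##2 to G##2, a perfect fourth (5 semitones).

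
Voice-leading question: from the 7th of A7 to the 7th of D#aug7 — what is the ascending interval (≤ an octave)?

The 7th of A7 is G; the 7th of D#aug7 is C#.
G up to C# is 6 semitones, a half step wider than a perfect fourth, so the interval is augmented.

augmented fourth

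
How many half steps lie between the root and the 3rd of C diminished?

3

Spelling the chord: C Eb Gb.
C to Eb is a minor third: 3 semitones.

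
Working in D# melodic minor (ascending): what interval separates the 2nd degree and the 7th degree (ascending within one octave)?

major 6th

D# melodic minor: D# E# F# G# A# B# C##.
So we need the interval from E# up to C##.
Counting 6 letters and 9 half steps from E# gives a major sixth.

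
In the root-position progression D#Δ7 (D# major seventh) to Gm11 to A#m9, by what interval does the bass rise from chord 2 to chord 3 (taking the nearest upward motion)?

augmented second

The roots are G and A#.
G up to A# is 3 semitones, a half step wider than a major second, so the interval is augmented.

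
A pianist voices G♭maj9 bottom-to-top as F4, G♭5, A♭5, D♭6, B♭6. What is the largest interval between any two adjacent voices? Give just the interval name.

Adjacent intervals: F4→G♭5 = minor ninth; G♭5→A♭5 = major second; A♭5→D♭6 = perfect fourth; D♭6→B♭6 = major sixth.
The largest is F4 to G♭5, a minor ninth (13 semitones).

minor ninth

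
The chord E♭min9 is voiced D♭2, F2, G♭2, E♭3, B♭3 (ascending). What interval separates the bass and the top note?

The outer voices are D♭2 and B♭3.
D♭ up to B♭ spans 13 letter names and 21 semitones — a major thirteenth.

major thirteenth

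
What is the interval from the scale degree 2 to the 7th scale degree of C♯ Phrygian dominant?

major sixth

C♯ phrygian dominant: C♯ D E♯ F♯ G♯ A B.
That puts D below B.
From D to B is 9 semitones, exactly the major sixth.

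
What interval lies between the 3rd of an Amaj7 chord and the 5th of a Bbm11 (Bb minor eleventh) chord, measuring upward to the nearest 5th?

d4

The 3rd of Amaj7 is C#; the 5th of Bbm11 (Bb minor eleventh) is F.
From C# to F: 4 semitones over a fourth = diminished.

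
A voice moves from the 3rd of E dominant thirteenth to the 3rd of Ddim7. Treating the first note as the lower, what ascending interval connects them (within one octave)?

E dominant thirteenth has G# as its 3rd, and Ddim7 has F as its 3rd.
G# up to F is 9 semitones, a whole step narrower than a major seventh, so the interval is diminished.

d7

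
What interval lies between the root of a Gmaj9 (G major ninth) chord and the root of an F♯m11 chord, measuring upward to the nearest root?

major seventh

The root of Gmaj9 (G major ninth) is G; the root of F♯m11 is F♯.
G up to F♯ spans 7 letter names and 11 semitones — a major seventh.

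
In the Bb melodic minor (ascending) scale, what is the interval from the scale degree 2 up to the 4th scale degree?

Bb melodic minor: Bb C Db Eb F G A.
So we need the interval from C up to Eb.
From C to Eb: 3 semitones over a third = minor.

minor third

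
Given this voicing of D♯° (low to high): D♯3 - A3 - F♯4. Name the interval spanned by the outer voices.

The outer voices are D♯3 and F♯4.
D♯ up to F♯ is 15 semitones, a half step narrower than a major tenth, so the interval is minor.

minor tenth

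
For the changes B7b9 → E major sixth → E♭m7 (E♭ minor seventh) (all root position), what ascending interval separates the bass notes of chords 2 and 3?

diminished octave

The roots are E and E♭.
From E to E♭: 11 semitones over an octave = diminished.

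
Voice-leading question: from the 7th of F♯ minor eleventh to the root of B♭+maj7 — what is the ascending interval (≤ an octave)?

The 7th of F♯ minor eleventh is E; the root of B♭+maj7 is B♭.
E up to B♭ is 6 semitones, a half step narrower than a perfect fifth, so the interval is diminished.

diminished 5th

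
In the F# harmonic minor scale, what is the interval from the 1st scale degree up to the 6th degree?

m6

The scale runs F# G# A B C# D E#.
That puts F# below D.
F# up to D is 8 semitones, a half step narrower than a major sixth, so the interval is minor.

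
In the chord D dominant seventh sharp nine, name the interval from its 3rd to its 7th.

diminished fifth

D7#9 (D dominant seventh sharp nine): D–F#–A–C–E#.
That puts F# below C.
F# up to C is 6 semitones, a half step narrower than a perfect fifth, so the interval is diminished.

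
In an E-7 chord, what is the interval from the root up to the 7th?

minor seventh

E minor seventh: E, G, B, D.
That puts E below D.
7 letter names make it a seventh; at 10 semitones (a half step narrower than major) the quality is minor.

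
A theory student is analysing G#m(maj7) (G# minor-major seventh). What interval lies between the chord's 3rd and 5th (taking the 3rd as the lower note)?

major third

Spelling the chord: G#-B-D#-F##.
The 3rd is B and the 5th is D#.
From B to D# is 4 semitones, exactly the major third.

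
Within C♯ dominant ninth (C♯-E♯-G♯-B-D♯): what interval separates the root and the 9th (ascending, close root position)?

major ninth

That puts C♯ below D♯.
From C♯ to D♯ is 14 semitones, exactly the major ninth.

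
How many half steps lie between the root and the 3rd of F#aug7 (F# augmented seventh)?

The chord tones of F#7#5 are F#, A#, C##, E.
F# to A# is a major third: 4 semitones.

4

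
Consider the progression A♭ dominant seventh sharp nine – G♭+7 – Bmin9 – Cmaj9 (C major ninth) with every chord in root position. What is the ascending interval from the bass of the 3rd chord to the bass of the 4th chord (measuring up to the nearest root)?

minor second

The roots are B and C.
2 letter names make it a second; at 1 semitone (a half step narrower than major) the quality is minor.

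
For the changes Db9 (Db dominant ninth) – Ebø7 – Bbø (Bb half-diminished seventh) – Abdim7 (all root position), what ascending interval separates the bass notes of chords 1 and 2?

The roots are Db and Eb.
From Db to Eb is 2 semitones, exactly the major second.

major 2nd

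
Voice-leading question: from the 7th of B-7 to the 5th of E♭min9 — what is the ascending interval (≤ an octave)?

m2

The 7th of B-7 is A; the 5th of E♭min9 is B♭.
2 letter names make it a second; at 1 semitone (a half step narrower than major) the quality is minor.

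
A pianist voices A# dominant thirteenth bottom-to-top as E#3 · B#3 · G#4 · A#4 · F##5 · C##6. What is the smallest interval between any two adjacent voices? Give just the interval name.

Adjacent intervals: E#3→B#3 = perfect fifth; B#3→G#4 = minor sixth; G#4→A#4 = major second; A#4→F##5 = major sixth; F##5→C##6 = perfect fifth.
The smallest is G#4 to A#4, a major second (2 semitones).

major second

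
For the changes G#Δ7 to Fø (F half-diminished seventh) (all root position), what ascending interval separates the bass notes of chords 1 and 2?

The roots are G# and F.
7 letter names make it a seventh; at 9 semitones (a whole step narrower than major) the quality is diminished.

diminished 7th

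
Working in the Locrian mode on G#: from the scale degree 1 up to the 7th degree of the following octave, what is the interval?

Spelling the Locrian mode on G#: G# A B C# D E F#.
Scale degree 1 = G#; 7th degree (up an octave) = F#.
From G# to F#: 22 semitones over a fourteenth = minor.

minor 14th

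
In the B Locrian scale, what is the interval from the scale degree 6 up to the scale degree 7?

Spelling the B Locrian scale: B C D E F G A.
Scale degree 6 = G; 7th scale degree = A.
From G to A is 2 semitones, exactly the major second.

major 2nd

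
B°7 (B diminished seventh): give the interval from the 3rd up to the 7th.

diminished 5th

Spelling the chord: B-D-F-Ab.
3rd = D; 7th = Ab.
5 letter names make it a fifth; at 6 semitones (a half step narrower than perfect) the quality is diminished.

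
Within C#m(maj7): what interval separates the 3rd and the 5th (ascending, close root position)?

major 3rd

The chord tones of C#m(maj7) are C#–E–G#–B#.
That puts E below G#.
E up to G# spans 3 letter names and 4 semitones — a major third.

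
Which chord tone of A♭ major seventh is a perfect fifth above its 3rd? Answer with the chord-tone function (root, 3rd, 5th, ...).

7th

A♭Δ7 (A♭ major seventh) is spelled A♭ C E♭ G.
The 3rd is C. A perfect fifth above C is G.
G is the chord's 7th.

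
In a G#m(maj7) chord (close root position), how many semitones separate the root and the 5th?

G#m(maj7) (G# minor-major seventh): G# B D# F##.
G# to D# is a perfect fifth: 7 semitones.

7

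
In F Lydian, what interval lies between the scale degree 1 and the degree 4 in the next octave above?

augmented eleventh

Spelling F Lydian: F G A B C D E.
The scale degree 1 is F and the 4th degree (up an octave) is B.
F up to B is 18 semitones, a half step wider than a perfect eleventh, so the interval is augmented.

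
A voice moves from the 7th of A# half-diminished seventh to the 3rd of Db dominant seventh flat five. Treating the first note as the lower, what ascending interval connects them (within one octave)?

A# half-diminished seventh has G# as its 7th, and Db dominant seventh flat five has F as its 3rd.
7 letter names make it a seventh; at 9 semitones (a whole step narrower than major) the quality is diminished.

diminished seventh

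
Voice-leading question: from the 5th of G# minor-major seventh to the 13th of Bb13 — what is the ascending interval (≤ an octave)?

The 5th of G# minor-major seventh is D#; the 13th of Bb13 is G.
From D# to G: 4 semitones over a fourth = diminished.

d4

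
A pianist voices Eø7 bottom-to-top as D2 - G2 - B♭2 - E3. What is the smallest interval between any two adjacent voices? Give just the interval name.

m3

Adjacent intervals: D2→G2 = perfect fourth; G2→B♭2 = minor third; B♭2→E3 = augmented fourth.
The smallest is G2 to B♭2, a minor third (3 semitones).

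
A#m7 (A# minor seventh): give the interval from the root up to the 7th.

The chord tones of A#min7 are A#-C#-E#-G#.
Root = A#; 7th = G#.
From A# to G#: 10 semitones over a seventh = minor.

m7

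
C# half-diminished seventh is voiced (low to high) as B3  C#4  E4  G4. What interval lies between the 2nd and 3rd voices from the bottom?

minor 3rd

Those voices are C#4 and E4.
From C# to E: 3 semitones over a third = minor.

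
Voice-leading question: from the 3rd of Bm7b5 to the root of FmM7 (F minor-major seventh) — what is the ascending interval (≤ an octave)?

Bm7b5 has D as its 3rd, and FmM7 (F minor-major seventh) has F as its root.
3 letter names make it a third; at 3 semitones (a half step narrower than major) the quality is minor.

minor 3rd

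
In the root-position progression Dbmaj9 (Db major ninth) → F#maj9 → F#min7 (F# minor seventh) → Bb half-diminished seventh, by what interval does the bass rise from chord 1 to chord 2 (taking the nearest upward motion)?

The roots are Db and F#.
From Db to F#: 5 semitones over a third = augmented.

augmented 3rd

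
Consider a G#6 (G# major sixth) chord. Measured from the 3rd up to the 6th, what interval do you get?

Spelling the chord: G#, B#, D#, E#.
So we need the interval from B# up to E#.
B# up to E# spans 4 letter names and 5 semitones — a perfect fourth.

perfect 4th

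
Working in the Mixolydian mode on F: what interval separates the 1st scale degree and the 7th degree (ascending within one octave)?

m7

F mixolydian: F G A Bb C D Eb.
1st scale degree = F; degree 7 = Eb.
7 letter names make it a seventh; at 10 semitones (a half step narrower than major) the quality is minor.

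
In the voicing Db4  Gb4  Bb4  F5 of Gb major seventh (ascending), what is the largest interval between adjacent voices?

perfect fifth

Adjacent intervals: Db4→Gb4 = perfect fourth; Gb4→Bb4 = major third; Bb4→F5 = perfect fifth.
The largest is Bb4 to F5, a perfect fifth (7 semitones).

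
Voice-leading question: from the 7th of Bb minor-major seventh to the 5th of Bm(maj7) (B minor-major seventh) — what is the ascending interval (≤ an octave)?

Bb minor-major seventh has A as its 7th, and Bm(maj7) (B minor-major seventh) has F# as its 5th.
From A to F# is 9 semitones, exactly the major sixth.

major sixth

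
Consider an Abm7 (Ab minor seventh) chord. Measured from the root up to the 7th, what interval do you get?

Abm7 (Ab minor seventh) is spelled Ab, Cb, Eb, Gb.
Root = Ab; 7th = Gb.
From Ab to Gb: 10 semitones over a seventh = minor.

minor seventh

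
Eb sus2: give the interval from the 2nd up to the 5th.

perfect fourth

Ebsus2 (Eb sus2) is spelled Eb, F, Bb.
The 2nd is F and the 5th is Bb.
From F to Bb is 5 semitones, exactly the perfect fourth.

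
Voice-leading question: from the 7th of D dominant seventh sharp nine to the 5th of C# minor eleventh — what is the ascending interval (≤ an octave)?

The 7th of D dominant seventh sharp nine is C; the 5th of C# minor eleventh is G#.
From C to G#: 8 semitones over a fifth = augmented.

augmented 5th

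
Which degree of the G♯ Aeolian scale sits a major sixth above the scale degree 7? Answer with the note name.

D#

The scale is G♯ A♯ B C♯ D♯ E F♯.
The scale degree 7 is F♯; a major sixth above that is D♯ — scale degree 5.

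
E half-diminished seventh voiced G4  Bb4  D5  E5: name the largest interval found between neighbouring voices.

Adjacent intervals: G4→Bb4 = minor third; Bb4→D5 = major third; D5→E5 = major second.
The largest is Bb4 to D5, a major third (4 semitones).

major 3rd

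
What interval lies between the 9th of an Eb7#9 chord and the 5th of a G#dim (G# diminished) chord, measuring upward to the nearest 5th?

minor sixth

Eb7#9 has F# as its 9th, and G#dim (G# diminished) has D as its 5th.
6 letter names make it a sixth; at 8 semitones (a half step narrower than major) the quality is minor.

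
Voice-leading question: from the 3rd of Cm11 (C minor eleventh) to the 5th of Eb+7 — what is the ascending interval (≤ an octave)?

The 3rd of Cm11 (C minor eleventh) is Eb; the 5th of Eb+7 is B.
Eb up to B is 8 semitones, a half step wider than a perfect fifth, so the interval is augmented.

A5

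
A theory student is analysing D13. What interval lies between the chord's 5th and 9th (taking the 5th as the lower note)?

The chord tones of D13 are D, F#, A, C, E, B.
That puts A below E.
A up to E spans 5 letter names and 7 semitones — a perfect fifth.

perfect 5th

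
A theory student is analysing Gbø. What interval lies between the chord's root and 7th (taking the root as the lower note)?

Gb half-diminished seventh is spelled Gb Bbb Dbb Fb.
So we need the interval from Gb up to Fb.
From Gb to Fb: 10 semitones over a seventh = minor.

minor seventh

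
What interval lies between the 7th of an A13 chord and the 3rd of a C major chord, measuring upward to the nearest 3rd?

major sixth

The 7th of A13 is G; the 3rd of C major is E.
Counting 6 letters and 9 half steps from G gives a major sixth.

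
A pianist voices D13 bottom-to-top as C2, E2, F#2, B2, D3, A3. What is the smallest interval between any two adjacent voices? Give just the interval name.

major second

Adjacent intervals: C2→E2 = major third; E2→F#2 = major second; F#2→B2 = perfect fourth; B2→D3 = minor third; D3→A3 = perfect fifth.
The smallest is E2 to F#2, a major second (2 semitones).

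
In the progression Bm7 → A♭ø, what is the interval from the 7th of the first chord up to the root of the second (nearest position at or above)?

diminished 8th

Bm7 has A as its 7th, and A♭ø has A♭ as its root.
A up to A♭ is 11 semitones, a half step narrower than a perfect octave, so the interval is diminished.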